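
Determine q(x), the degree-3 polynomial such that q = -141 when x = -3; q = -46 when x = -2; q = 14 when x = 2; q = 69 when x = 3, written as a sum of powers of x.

q(x) = 4x^3 - 4x^2 - x

Build the Lagrange basis polynomials:
L_0(x) = (x + 2)(x - 2)(x - 3) / [-30] = -(1/30)x^3 + (1/10)x^2 + (2/15)x - 2/5
L_1(x) = (x + 3)(x - 2)(x - 3) / [20] = (1/20)x^3 - (1/10)x^2 - (9/20)x + 9/10
L_2(x) = (x + 3)(x + 2)(x - 3) / [-20] = -(1/20)x^3 - (1/10)x^2 + (9/20)x + 9/10
L_3(x) = (x + 3)(x + 2)(x - 2) / [30] = (1/30)x^3 + (1/10)x^2 - (2/15)x - 2/5
q(x) = (-141)·L_0 + (-46)·L_1 + 14·L_2 + 69·L_3
  (-141)·L_0(x) = (47/10)x^3 - (141/10)x^2 - (94/5)x + 282/5
  (-46)·L_1(x) = -(23/10)x^3 + (23/5)x^2 + (207/10)x - 207/5
  14·L_2(x) = -(7/10)x^3 - (7/5)x^2 + (63/10)x + 63/5
  69·L_3(x) = (23/10)x^3 + (69/10)x^2 - (46/5)x - 138/5
Adding term by term: 4x^3 - 4x^2 - x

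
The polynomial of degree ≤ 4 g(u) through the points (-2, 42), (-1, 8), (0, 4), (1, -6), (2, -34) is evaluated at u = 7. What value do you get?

816

Using Newton's divided-difference form:
g[-2,-1] = (8 - 42) / (-1 - (-2)) = -34
g[-1,0] = (4 - 8) / (0 - (-1)) = -4
g[0,1] = (-6 - 4) / (1 - 0) = -10
g[1,2] = (-34 - (-6)) / (2 - 1) = -28
g[-2,-1,0] = (-4 - (-34)) / (0 - (-2)) = 15
g[-1,0,1] = (-10 - (-4)) / (1 - (-1)) = -3
g[0,1,2] = (-28 - (-10)) / (2 - 0) = -9
g[-2,-1,0,1] = (-3 - 15) / (1 - (-2)) = -6
g[-1,0,1,2] = (-9 - (-3)) / (2 - (-1)) = -2
g[-2,-1,0,1,2] = (-2 - (-6)) / (2 - (-2)) = 1
g(7) = 42 + (-34)·(9) + 15·(9)·(8) + (-6)·(9)·(8)·(7) + 1·(9)·(8)·(7)·(6) = 816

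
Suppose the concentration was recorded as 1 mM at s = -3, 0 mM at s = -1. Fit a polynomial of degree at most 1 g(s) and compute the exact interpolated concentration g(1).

-1

Evaluate each Lagrange basis at s = 1:
L_0(1) = (2)/[(-2)] = -1
L_1(1) = (4)/[(2)] = 2
Sum: 1·(-1) + 0 = -1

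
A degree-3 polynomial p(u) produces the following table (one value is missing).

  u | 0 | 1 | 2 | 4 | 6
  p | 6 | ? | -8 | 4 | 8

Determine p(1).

-51/8

The 4 known values determine p uniquely (degree ≤ 3).
L_0(1) = (-1)·(-3)·(-5)/[(-2)·(-4)·(-6)] = 5/16
L_1(1) = (1)·(-3)·(-5)/[(2)·(-2)·(-4)] = 15/16
L_2(1) = (1)·(-1)·(-5)/[(4)·(2)·(-2)] = -5/16
L_3(1) = (1)·(-1)·(-3)/[(6)·(4)·(2)] = 1/16
Sum: 6·(5/16) + (-8)·(15/16) + 4·(-5/16) + 8·(1/16) = -51/8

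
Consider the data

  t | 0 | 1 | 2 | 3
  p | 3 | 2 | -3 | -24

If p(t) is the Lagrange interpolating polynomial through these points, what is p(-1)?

Evaluate each Lagrange basis at t = -1:
L_0(-1) = (-2)·(-3)·(-4)/[(-1)·(-2)·(-3)] = 4
L_1(-1) = (-1)·(-3)·(-4)/[(1)·(-1)·(-2)] = -6
L_2(-1) = (-1)·(-2)·(-4)/[(2)·(1)·(-1)] = 4
L_3(-1) = (-1)·(-2)·(-3)/[(3)·(2)·(1)] = -1
Sum: 3·(4) + 2·(-6) + (-3)·(4) + (-24)·(-1) = 12

12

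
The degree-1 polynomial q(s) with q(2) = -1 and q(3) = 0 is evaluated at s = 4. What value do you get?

1

L_0(4) = (1)/[(-1)] = -1
L_1(4) = (2)/[(1)] = 2
Sum: (-1)·(-1) + 0 = 1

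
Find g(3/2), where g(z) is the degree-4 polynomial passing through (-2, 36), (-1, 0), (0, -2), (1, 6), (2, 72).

415/16

Evaluate each Lagrange basis at z = 3/2:
L_0(3/2) = (5/2)·(3/2)·(1/2)·(-1/2)/[(-1)·(-2)·(-3)·(-4)] = -5/128
L_1(3/2) = (7/2)·(3/2)·(1/2)·(-1/2)/[(1)·(-1)·(-2)·(-3)] = 7/32
L_2(3/2) = (7/2)·(5/2)·(1/2)·(-1/2)/[(2)·(1)·(-1)·(-2)] = -35/64
L_3(3/2) = (7/2)·(5/2)·(3/2)·(-1/2)/[(3)·(2)·(1)·(-1)] = 35/32
L_4(3/2) = (7/2)·(5/2)·(3/2)·(1/2)/[(4)·(3)·(2)·(1)] = 35/128
Sum: 36·(-5/128) + 0 + (-2)·(-35/64) + 6·(35/32) + 72·(35/128) = 415/16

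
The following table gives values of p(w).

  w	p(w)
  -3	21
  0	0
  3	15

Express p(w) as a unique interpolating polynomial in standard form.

Build the Lagrange basis polynomials:
L_0(w) = w(w - 3) / [18] = (1/18)w^2 - (1/6)w
L_1(w) = (w + 3)(w - 3) / [-9] = -(1/9)w^2 + 1
L_2(w) = (w + 3)w / [18] = (1/18)w^2 + (1/6)w
p(w) = 21·L_0 + 0·L_1 + 15·L_2
  21·L_0(w) = (7/6)w^2 - (7/2)w
  0·L_1(w) = 0
  15·L_2(w) = (5/6)w^2 + (5/2)w
Adding term by term: 2w^2 - w

p(w) = 2w^2 - w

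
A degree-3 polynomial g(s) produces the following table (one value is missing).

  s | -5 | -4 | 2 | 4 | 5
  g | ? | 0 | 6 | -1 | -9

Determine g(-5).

13/8

The 4 known values determine g uniquely (degree ≤ 3).
Evaluate each Lagrange basis at s = -5:
L_0(-5) = (-7)·(-9)·(-10)/[(-6)·(-8)·(-9)] = 35/24
L_1(-5) = (-1)·(-9)·(-10)/[(6)·(-2)·(-3)] = -5/2
L_2(-5) = (-1)·(-7)·(-10)/[(8)·(2)·(-1)] = 35/8
L_3(-5) = (-1)·(-7)·(-9)/[(9)·(3)·(1)] = -7/3
Sum: 0 + 6·(-5/2) + (-1)·(35/8) + (-9)·(-7/3) = 13/8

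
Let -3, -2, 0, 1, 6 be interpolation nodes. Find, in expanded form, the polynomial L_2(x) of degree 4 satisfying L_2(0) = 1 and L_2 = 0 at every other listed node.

L_2(x) = (x + 3)(x + 2)(x - 1)(x - 6) / [(3)·(2)·(-1)·(-6)]
       = (x^4 - 2x^3 - 23x^2 - 12x + 36) / (36)

L_2(x) = (1/36)x^4 - (1/18)x^3 - (23/36)x^2 - (1/3)x + 1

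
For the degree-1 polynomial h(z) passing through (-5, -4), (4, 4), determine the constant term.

4/9

Build the Lagrange basis polynomials:
L_0(z) = (z - 4) / [-9] = -(1/9)z + 4/9
L_1(z) = (z + 5) / [9] = (1/9)z + 5/9
h(z) = (-4)·L_0 + 4·L_1
Only the constant term is needed; take it from each L_i and combine:
(-4)·(4/9) + 4·(5/9) = 4/9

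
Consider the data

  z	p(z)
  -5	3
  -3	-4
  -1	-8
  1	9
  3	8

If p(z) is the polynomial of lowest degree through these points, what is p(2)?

Using Newton's divided-difference form:
p[-5,-3] = (-4 - 3) / (-3 - (-5)) = -7/2
p[-3,-1] = (-8 - (-4)) / (-1 - (-3)) = -2
p[-1,1] = (9 - (-8)) / (1 - (-1)) = 17/2
p[1,3] = (8 - 9) / (3 - 1) = -1/2
p[-5,-3,-1] = (-2 - (-7/2)) / (-1 - (-5)) = 3/8
p[-3,-1,1] = (17/2 - (-2)) / (1 - (-3)) = 21/8
p[-1,1,3] = (-1/2 - 17/2) / (3 - (-1)) = -9/4
p[-5,-3,-1,1] = (21/8 - 3/8) / (1 - (-5)) = 3/8
p[-3,-1,1,3] = (-9/4 - 21/8) / (3 - (-3)) = -13/16
p[-5,-3,-1,1,3] = (-13/16 - 3/8) / (3 - (-5)) = -19/128
p(2) = 3 + (-7/2)·(7) + (3/8)·(7)·(5) + (3/8)·(7)·(5)·(3) + (-19/128)·(7)·(5)·(3)·(1) = 1973/128

1973/128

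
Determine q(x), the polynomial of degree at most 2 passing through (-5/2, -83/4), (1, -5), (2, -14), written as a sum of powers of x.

L_0(x) = (x - 1)(x - 2) / [63/4] = (4/63)x^2 - (4/21)x + 8/63
L_1(x) = (x + 5/2)(x - 2) / [-7/2] = -(2/7)x^2 - (1/7)x + 10/7
L_2(x) = (x + 5/2)(x - 1) / [9/2] = (2/9)x^2 + (1/3)x - 5/9
q(x) = (-83/4)·L_0 + (-5)·L_1 + (-14)·L_2
  (-83/4)·L_0(x) = -(83/63)x^2 + (83/21)x - 166/63
  (-5)·L_1(x) = (10/7)x^2 + (5/7)x - 50/7
  (-14)·L_2(x) = -(28/9)x^2 - (14/3)x + 70/9
Adding term by term: -3x^2 - 2

q(x) = -3x^2 - 2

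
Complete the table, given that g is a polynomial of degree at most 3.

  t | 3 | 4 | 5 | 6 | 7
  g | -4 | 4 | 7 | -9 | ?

The 4 known values determine g uniquely (degree ≤ 3).
L_0(7) = (3)·(2)·(1)/[(-1)·(-2)·(-3)] = -1
L_1(7) = (4)·(2)·(1)/[(1)·(-1)·(-2)] = 4
L_2(7) = (4)·(3)·(1)/[(2)·(1)·(-1)] = -6
L_3(7) = (4)·(3)·(2)/[(3)·(2)·(1)] = 4
Sum: (-4)·(-1) + 4·(4) + 7·(-6) + (-9)·(4) = -58

-58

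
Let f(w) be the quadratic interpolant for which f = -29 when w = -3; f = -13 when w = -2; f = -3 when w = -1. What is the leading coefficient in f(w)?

-3

L_0(w) = (w + 2)(w + 1) / [2] = (1/2)w^2 + (3/2)w + 1
L_1(w) = (w + 3)(w + 1) / [-1] = -w^2 - 4w - 3
L_2(w) = (w + 3)(w + 2) / [2] = (1/2)w^2 + (5/2)w + 3
f(w) = (-29)·L_0 + (-13)·L_1 + (-3)·L_2
Only the coefficient of w^2 is needed; take it from each L_i and combine:
(-29)·(1/2) + (-13)·(-1) + (-3)·(1/2) = -3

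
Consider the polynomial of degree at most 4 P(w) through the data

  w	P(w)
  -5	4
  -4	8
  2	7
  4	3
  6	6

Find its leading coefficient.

703/110880

L_0(w) = (w + 4)(w - 2)(w - 4)(w - 6) / [693] = (1/693)w^4 - (8/693)w^3 - (4/693)w^2 + (128/693)w - 64/231
L_1(w) = (w + 5)(w - 2)(w - 4)(w - 6) / [-480] = -(1/480)w^4 + (7/480)w^3 + (1/30)w^2 - (43/120)w + 1/2
L_2(w) = (w + 5)(w + 4)(w - 4)(w - 6) / [336] = (1/336)w^4 - (1/336)w^3 - (23/168)w^2 + (1/21)w + 10/7
L_3(w) = (w + 5)(w + 4)(w - 2)(w - 6) / [-288] = -(1/288)w^4 - (1/288)w^3 + (5/36)w^2 + (13/72)w - 5/6
L_4(w) = (w + 5)(w + 4)(w - 2)(w - 4) / [880] = (1/880)w^4 + (3/880)w^3 - (13/440)w^2 - (3/55)w + 2/11
P(w) = 4·L_0 + 8·L_1 + 7·L_2 + 3·L_3 + 6·L_4
Only the coefficient of w^4 is needed; take it from each L_i and combine:
4·(1/693) + 8·(-1/480) + 7·(1/336) + 3·(-1/288) + 6·(1/880) = 703/110880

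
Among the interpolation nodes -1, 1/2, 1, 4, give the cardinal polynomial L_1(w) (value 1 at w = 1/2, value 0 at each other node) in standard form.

L_1(w) = (w + 1)(w - 1)(w - 4) / [(3/2)·(-1/2)·(-7/2)]
       = (w^3 - 4w^2 - w + 4) / (21/8)

L_1(w) = (8/21)w^3 - (32/21)w^2 - (8/21)w + 32/21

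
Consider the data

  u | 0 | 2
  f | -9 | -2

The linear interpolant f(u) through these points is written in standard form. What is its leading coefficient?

Build the Lagrange basis polynomials:
L_0(u) = (u - 2) / [-2] = -(1/2)u + 1
L_1(u) = u / [2] = (1/2)u
f(u) = (-9)·L_0 + (-2)·L_1
Only the coefficient of u is needed; take it from each L_i and combine:
(-9)·(-1/2) + (-2)·(1/2) = 7/2

7/2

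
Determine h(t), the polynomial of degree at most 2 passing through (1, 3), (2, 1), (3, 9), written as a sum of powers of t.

h(t) = 5t^2 - 17t + 15

Newton's divided differences:
h[1,2] = (1 - 3) / (2 - 1) = -2
h[2,3] = (9 - 1) / (3 - 2) = 8
h[1,2,3] = (8 - (-2)) / (3 - 1) = 5
h(t) = 3 + (-2)·(t - 1) + 5·(t - 1)(t - 2)
Expanding: h(t) = 5t^2 - 17t + 15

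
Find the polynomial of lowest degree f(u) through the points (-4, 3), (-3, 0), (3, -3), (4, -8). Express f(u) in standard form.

Build the Lagrange basis polynomials:
L_0(u) = (u + 3)(u - 3)(u - 4) / [-56] = -(1/56)u^3 + (1/14)u^2 + (9/56)u - 9/14
L_1(u) = (u + 4)(u - 3)(u - 4) / [42] = (1/42)u^3 - (1/14)u^2 - (8/21)u + 8/7
L_2(u) = (u + 4)(u + 3)(u - 4) / [-42] = -(1/42)u^3 - (1/14)u^2 + (8/21)u + 8/7
L_3(u) = (u + 4)(u + 3)(u - 3) / [56] = (1/56)u^3 + (1/14)u^2 - (9/56)u - 9/14
f(u) = 3·L_0 + 0·L_1 + (-3)·L_2 + (-8)·L_3
  3·L_0(u) = -(3/56)u^3 + (3/14)u^2 + (27/56)u - 27/14
  0·L_1(u) = 0
  (-3)·L_2(u) = (1/14)u^3 + (3/14)u^2 - (8/7)u - 24/7
  (-8)·L_3(u) = -(1/7)u^3 - (4/7)u^2 + (9/7)u + 36/7
Adding term by term: -(1/8)u^3 - (1/7)u^2 + (5/8)u - 3/14

f(u) = -(1/8)u^3 - (1/7)u^2 + (5/8)u - 3/14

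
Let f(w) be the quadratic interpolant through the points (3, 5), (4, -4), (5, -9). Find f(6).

L_0(6) = (2)·(1)/[(-1)·(-2)] = 1
L_1(6) = (3)·(1)/[(1)·(-1)] = -3
L_2(6) = (3)·(2)/[(2)·(1)] = 3
Sum: 5·(1) + (-4)·(-3) + (-9)·(3) = -10

-10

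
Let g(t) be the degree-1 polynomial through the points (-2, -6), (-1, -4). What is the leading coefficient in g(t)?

The leading coefficient equals the top divided difference g[-2,-1].
g[-2,-1] = (-4 - (-6)) / (-1 - (-2)) = 2

2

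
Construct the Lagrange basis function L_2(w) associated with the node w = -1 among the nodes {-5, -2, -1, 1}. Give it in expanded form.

L_2(w) = (w + 5)(w + 2)(w - 1) / [(4)·(1)·(-2)]
       = (w^3 + 6w^2 + 3w - 10) / (-8)

L_2(w) = -(1/8)w^3 - (3/4)w^2 - (3/8)w + 5/4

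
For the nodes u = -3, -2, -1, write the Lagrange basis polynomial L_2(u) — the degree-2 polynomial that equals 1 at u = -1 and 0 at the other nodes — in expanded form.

L_2(u) = (u + 3)(u + 2) / [(2)·(1)]
       = (u^2 + 5u + 6) / (2)

L_2(u) = (1/2)u^2 + (5/2)u + 3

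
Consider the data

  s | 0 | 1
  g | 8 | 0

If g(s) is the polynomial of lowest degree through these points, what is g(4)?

Evaluate each Lagrange basis at s = 4:
L_0(4) = (3)/[(-1)] = -3
L_1(4) = (4)/[(1)] = 4
Sum: 8·(-3) + 0 = -24

-24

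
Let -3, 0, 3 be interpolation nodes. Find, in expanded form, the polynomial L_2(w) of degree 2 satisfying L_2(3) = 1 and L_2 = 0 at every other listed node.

L_2(w) = (w + 3)w / [(6)·(3)]
       = (w^2 + 3w) / (18)

L_2(w) = (1/18)w^2 + (1/6)w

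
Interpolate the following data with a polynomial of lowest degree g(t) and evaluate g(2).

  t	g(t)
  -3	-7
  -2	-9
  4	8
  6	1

214/63

Using Newton's divided-difference form:
g[-3,-2] = (-9 - (-7)) / (-2 - (-3)) = -2
g[-2,4] = (8 - (-9)) / (4 - (-2)) = 17/6
g[4,6] = (1 - 8) / (6 - 4) = -7/2
g[-3,-2,4] = (17/6 - (-2)) / (4 - (-3)) = 29/42
g[-2,4,6] = (-7/2 - 17/6) / (6 - (-2)) = -19/24
g[-3,-2,4,6] = (-19/24 - 29/42) / (6 - (-3)) = -83/504
g(2) = -7 + (-2)·(5) + (29/42)·(5)·(4) + (-83/504)·(5)·(4)·(-2) = 214/63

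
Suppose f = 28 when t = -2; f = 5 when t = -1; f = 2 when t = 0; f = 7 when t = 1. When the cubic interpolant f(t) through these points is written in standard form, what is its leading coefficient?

Build the Lagrange basis polynomials:
L_0(t) = (t + 1)t(t - 1) / [-6] = -(1/6)t^3 + (1/6)t
L_1(t) = (t + 2)t(t - 1) / [2] = (1/2)t^3 + (1/2)t^2 - t
L_2(t) = (t + 2)(t + 1)(t - 1) / [-2] = -(1/2)t^3 - t^2 + (1/2)t + 1
L_3(t) = (t + 2)(t + 1)t / [6] = (1/6)t^3 + (1/2)t^2 + (1/3)t
f(t) = 28·L_0 + 5·L_1 + 2·L_2 + 7·L_3
Only the coefficient of t^3 is needed; take it from each L_i and combine:
28·(-1/6) + 5·(1/2) + 2·(-1/2) + 7·(1/6) = -2

-2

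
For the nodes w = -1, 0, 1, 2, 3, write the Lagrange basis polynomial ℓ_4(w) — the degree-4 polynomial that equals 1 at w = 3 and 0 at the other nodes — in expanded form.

ℓ_4(w) = (1/24)w^4 - (1/12)w^3 - (1/24)w^2 + (1/12)w

ℓ_4(w) = (w + 1)w(w - 1)(w - 2) / [(4)·(3)·(2)·(1)]
       = (w^4 - 2w^3 - w^2 + 2w) / (24)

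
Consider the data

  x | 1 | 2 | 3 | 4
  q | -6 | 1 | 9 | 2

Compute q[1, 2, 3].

1/2

q[1,2] = (1 - (-6)) / (2 - 1) = 7
q[2,3] = (9 - 1) / (3 - 2) = 8
q[1,2,3] = (8 - 7) / (3 - 1) = 1/2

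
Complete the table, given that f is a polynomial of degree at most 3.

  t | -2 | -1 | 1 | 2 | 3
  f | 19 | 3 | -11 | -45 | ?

-121

The 4 known values determine f uniquely (degree ≤ 3).
Evaluate each Lagrange basis at t = 3:
L_0(3) = (4)·(2)·(1)/[(-1)·(-3)·(-4)] = -2/3
L_1(3) = (5)·(2)·(1)/[(1)·(-2)·(-3)] = 5/3
L_2(3) = (5)·(4)·(1)/[(3)·(2)·(-1)] = -10/3
L_3(3) = (5)·(4)·(2)/[(4)·(3)·(1)] = 10/3
Sum: 19·(-2/3) + 3·(5/3) + (-11)·(-10/3) + (-45)·(10/3) = -121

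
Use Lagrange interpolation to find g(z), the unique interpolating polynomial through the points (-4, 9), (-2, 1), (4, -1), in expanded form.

g(z) = (11/24)z^2 - (5/4)z - 10/3

Build the Lagrange basis polynomials:
L_0(z) = (z + 2)(z - 4) / [16] = (1/16)z^2 - (1/8)z - 1/2
L_1(z) = (z + 4)(z - 4) / [-12] = -(1/12)z^2 + 4/3
L_2(z) = (z + 4)(z + 2) / [48] = (1/48)z^2 + (1/8)z + 1/6
g(z) = 9·L_0 + 1·L_1 + (-1)·L_2
  9·L_0(z) = (9/16)z^2 - (9/8)z - 9/2
  1·L_1(z) = -(1/12)z^2 + 4/3
  (-1)·L_2(z) = -(1/48)z^2 - (1/8)z - 1/6
Adding term by term: (11/24)z^2 - (5/4)z - 10/3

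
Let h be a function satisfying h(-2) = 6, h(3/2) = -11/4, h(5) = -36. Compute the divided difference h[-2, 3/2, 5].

h[-2,3/2] = (-11/4 - 6) / (3/2 - (-2)) = -5/2
h[3/2,5] = (-36 - (-11/4)) / (5 - 3/2) = -19/2
h[-2,3/2,5] = (-19/2 - (-5/2)) / (5 - (-2)) = -1

-1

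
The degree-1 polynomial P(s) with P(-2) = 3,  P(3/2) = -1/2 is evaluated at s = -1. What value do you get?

2

L_0(-1) = (-5/2)/[(-7/2)] = 5/7
L_1(-1) = (1)/[(7/2)] = 2/7
Sum: 3·(5/7) + (-1/2)·(2/7) = 2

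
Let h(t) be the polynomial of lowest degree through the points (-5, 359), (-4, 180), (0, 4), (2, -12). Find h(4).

-172

Evaluate each Lagrange basis at t = 4:
L_0(4) = (8)·(4)·(2)/[(-1)·(-5)·(-7)] = -64/35
L_1(4) = (9)·(4)·(2)/[(1)·(-4)·(-6)] = 3
L_2(4) = (9)·(8)·(2)/[(5)·(4)·(-2)] = -18/5
L_3(4) = (9)·(8)·(4)/[(7)·(6)·(2)] = 24/7
Sum: 359·(-64/35) + 180·(3) + 4·(-18/5) + (-12)·(24/7) = -172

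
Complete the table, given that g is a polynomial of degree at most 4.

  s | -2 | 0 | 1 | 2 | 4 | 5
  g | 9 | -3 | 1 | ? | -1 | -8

The 5 known values determine g uniquely (degree ≤ 4).
L_0(2) = (2)·(1)·(-2)·(-3)/[(-2)·(-3)·(-6)·(-7)] = 1/21
L_1(2) = (4)·(1)·(-2)·(-3)/[(2)·(-1)·(-4)·(-5)] = -3/5
L_2(2) = (4)·(2)·(-2)·(-3)/[(3)·(1)·(-3)·(-4)] = 4/3
L_3(2) = (4)·(2)·(1)·(-3)/[(6)·(4)·(3)·(-1)] = 1/3
L_4(2) = (4)·(2)·(1)·(-2)/[(7)·(5)·(4)·(1)] = -4/35
Sum: 9·(1/21) + (-3)·(-3/5) + 1·(4/3) + (-1)·(1/3) + (-8)·(-4/35) = 29/7

29/7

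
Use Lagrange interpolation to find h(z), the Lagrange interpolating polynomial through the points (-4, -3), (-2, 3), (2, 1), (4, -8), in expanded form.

Build the Lagrange basis polynomials:
L_0(z) = (z + 2)(z - 2)(z - 4) / [-96] = -(1/96)z^3 + (1/24)z^2 + (1/24)z - 1/6
L_1(z) = (z + 4)(z - 2)(z - 4) / [48] = (1/48)z^3 - (1/24)z^2 - (1/3)z + 2/3
L_2(z) = (z + 4)(z + 2)(z - 4) / [-48] = -(1/48)z^3 - (1/24)z^2 + (1/3)z + 2/3
L_3(z) = (z + 4)(z + 2)(z - 2) / [96] = (1/96)z^3 + (1/24)z^2 - (1/24)z - 1/6
h(z) = (-3)·L_0 + 3·L_1 + 1·L_2 + (-8)·L_3
  (-3)·L_0(z) = (1/32)z^3 - (1/8)z^2 - (1/8)z + 1/2
  3·L_1(z) = (1/16)z^3 - (1/8)z^2 - z + 2
  1·L_2(z) = -(1/48)z^3 - (1/24)z^2 + (1/3)z + 2/3
  (-8)·L_3(z) = -(1/12)z^3 - (1/3)z^2 + (1/3)z + 4/3
Adding term by term: -(1/96)z^3 - (5/8)z^2 - (11/24)z + 9/2

h(z) = -(1/96)z^3 - (5/8)z^2 - (11/24)z + 9/2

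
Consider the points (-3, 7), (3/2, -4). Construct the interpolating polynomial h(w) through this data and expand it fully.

h(w) = -(22/9)w - 1/3

Build the Lagrange basis polynomials:
L_0(w) = (w - 3/2) / [-9/2] = -(2/9)w + 1/3
L_1(w) = (w + 3) / [9/2] = (2/9)w + 2/3
h(w) = 7·L_0 + (-4)·L_1
  7·L_0(w) = -(14/9)w + 7/3
  (-4)·L_1(w) = -(8/9)w - 8/3
Adding term by term: -(22/9)w - 1/3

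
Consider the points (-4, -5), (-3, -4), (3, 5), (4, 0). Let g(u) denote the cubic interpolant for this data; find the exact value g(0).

Using Newton's divided-difference form:
g[-4,-3] = (-4 - (-5)) / (-3 - (-4)) = 1
g[-3,3] = (5 - (-4)) / (3 - (-3)) = 3/2
g[3,4] = (0 - 5) / (4 - 3) = -5
g[-4,-3,3] = (3/2 - 1) / (3 - (-4)) = 1/14
g[-3,3,4] = (-5 - 3/2) / (4 - (-3)) = -13/14
g[-4,-3,3,4] = (-13/14 - 1/14) / (4 - (-4)) = -1/8
g(0) = -5 + 1·(4) + (1/14)·(4)·(3) + (-1/8)·(4)·(3)·(-3) = 61/14

61/14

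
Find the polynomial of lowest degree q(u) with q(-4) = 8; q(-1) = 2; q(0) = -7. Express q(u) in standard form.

q(u) = -(7/4)u^2 - (43/4)u - 7

Build the Lagrange basis polynomials:
L_0(u) = (u + 1)u / [12] = (1/12)u^2 + (1/12)u
L_1(u) = (u + 4)u / [-3] = -(1/3)u^2 - (4/3)u
L_2(u) = (u + 4)(u + 1) / [4] = (1/4)u^2 + (5/4)u + 1
q(u) = 8·L_0 + 2·L_1 + (-7)·L_2
  8·L_0(u) = (2/3)u^2 + (2/3)u
  2·L_1(u) = -(2/3)u^2 - (8/3)u
  (-7)·L_2(u) = -(7/4)u^2 - (35/4)u - 7
Adding term by term: -(7/4)u^2 - (43/4)u - 7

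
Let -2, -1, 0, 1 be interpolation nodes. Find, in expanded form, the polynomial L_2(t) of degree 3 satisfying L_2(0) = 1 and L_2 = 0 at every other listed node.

L_2(t) = -(1/2)t^3 - t^2 + (1/2)t + 1

L_2(t) = (t + 2)(t + 1)(t - 1) / [(2)·(1)·(-1)]
       = (t^3 + 2t^2 - t - 2) / (-2)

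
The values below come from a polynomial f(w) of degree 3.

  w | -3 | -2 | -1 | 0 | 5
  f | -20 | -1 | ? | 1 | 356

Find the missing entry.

2

The 4 known values determine f uniquely (degree ≤ 3).
Evaluate each Lagrange basis at w = -1:
L_0(-1) = (1)·(-1)·(-6)/[(-1)·(-3)·(-8)] = -1/4
L_1(-1) = (2)·(-1)·(-6)/[(1)·(-2)·(-7)] = 6/7
L_2(-1) = (2)·(1)·(-6)/[(3)·(2)·(-5)] = 2/5
L_3(-1) = (2)·(1)·(-1)/[(8)·(7)·(5)] = -1/140
Sum: (-20)·(-1/4) + (-1)·(6/7) + 1·(2/5) + 356·(-1/140) = 2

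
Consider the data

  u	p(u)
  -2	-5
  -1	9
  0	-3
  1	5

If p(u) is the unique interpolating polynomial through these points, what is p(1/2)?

Using Newton's divided-difference form:
p[-2,-1] = (9 - (-5)) / (-1 - (-2)) = 14
p[-1,0] = (-3 - 9) / (0 - (-1)) = -12
p[0,1] = (5 - (-3)) / (1 - 0) = 8
p[-2,-1,0] = (-12 - 14) / (0 - (-2)) = -13
p[-1,0,1] = (8 - (-12)) / (1 - (-1)) = 10
p[-2,-1,0,1] = (10 - (-13)) / (1 - (-2)) = 23/3
p(1/2) = -5 + 14·(5/2) + (-13)·(5/2)·(3/2) + (23/3)·(5/2)·(3/2)·(1/2) = -35/8

-35/8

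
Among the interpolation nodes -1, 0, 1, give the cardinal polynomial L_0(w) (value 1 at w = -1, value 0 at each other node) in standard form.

L_0(w) = (1/2)w^2 - (1/2)w

L_0(w) = w(w - 1) / [(-1)·(-2)]
       = (w^2 - w) / (2)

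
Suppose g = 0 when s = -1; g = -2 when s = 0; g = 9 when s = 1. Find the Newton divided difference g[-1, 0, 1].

g[-1,0] = (-2 - 0) / (0 - (-1)) = -2
g[0,1] = (9 - (-2)) / (1 - 0) = 11
g[-1,0,1] = (11 - (-2)) / (1 - (-1)) = 13/2

13/2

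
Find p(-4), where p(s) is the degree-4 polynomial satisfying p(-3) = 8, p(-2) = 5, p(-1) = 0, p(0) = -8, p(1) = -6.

Using Newton's divided-difference form:
p[-3,-2] = (5 - 8) / (-2 - (-3)) = -3
p[-2,-1] = (0 - 5) / (-1 - (-2)) = -5
p[-1,0] = (-8 - 0) / (0 - (-1)) = -8
p[0,1] = (-6 - (-8)) / (1 - 0) = 2
p[-3,-2,-1] = (-5 - (-3)) / (-1 - (-3)) = -1
p[-2,-1,0] = (-8 - (-5)) / (0 - (-2)) = -3/2
p[-1,0,1] = (2 - (-8)) / (1 - (-1)) = 5
p[-3,-2,-1,0] = (-3/2 - (-1)) / (0 - (-3)) = -1/6
p[-2,-1,0,1] = (5 - (-3/2)) / (1 - (-2)) = 13/6
p[-3,-2,-1,0,1] = (13/6 - (-1/6)) / (1 - (-3)) = 7/12
p(-4) = 8 + (-3)·(-1) + (-1)·(-1)·(-2) + (-1/6)·(-1)·(-2)·(-3) + (7/12)·(-1)·(-2)·(-3)·(-4) = 24

24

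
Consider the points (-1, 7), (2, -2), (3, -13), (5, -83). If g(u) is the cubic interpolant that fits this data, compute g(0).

2

L_0(0) = (-2)·(-3)·(-5)/[(-3)·(-4)·(-6)] = 5/12
L_1(0) = (1)·(-3)·(-5)/[(3)·(-1)·(-3)] = 5/3
L_2(0) = (1)·(-2)·(-5)/[(4)·(1)·(-2)] = -5/4
L_3(0) = (1)·(-2)·(-3)/[(6)·(3)·(2)] = 1/6
Sum: 7·(5/12) + (-2)·(5/3) + (-13)·(-5/4) + (-83)·(1/6) = 2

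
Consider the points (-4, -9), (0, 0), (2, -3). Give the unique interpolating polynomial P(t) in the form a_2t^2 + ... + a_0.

Newton's divided differences:
P[-4,0] = (0 - (-9)) / (0 - (-4)) = 9/4
P[0,2] = (-3 - 0) / (2 - 0) = -3/2
P[-4,0,2] = (-3/2 - 9/4) / (2 - (-4)) = -5/8
P(t) = -9 + (9/4)·(t + 4) + (-5/8)·(t + 4)t
Expanding: P(t) = -(5/8)t^2 - (1/4)t

P(t) = -(5/8)t^2 - (1/4)t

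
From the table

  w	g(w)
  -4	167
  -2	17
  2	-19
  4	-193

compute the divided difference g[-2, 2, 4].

-13

g[-2,2] = (-19 - 17) / (2 - (-2)) = -9
g[2,4] = (-193 - (-19)) / (4 - 2) = -87
g[-2,2,4] = (-87 - (-9)) / (4 - (-2)) = -13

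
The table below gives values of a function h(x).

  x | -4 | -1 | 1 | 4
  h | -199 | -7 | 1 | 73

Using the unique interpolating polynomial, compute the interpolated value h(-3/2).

-71/4

Evaluate each Lagrange basis at x = -3/2:
L_0(-3/2) = (-1/2)·(-5/2)·(-11/2)/[(-3)·(-5)·(-8)] = 11/192
L_1(-3/2) = (5/2)·(-5/2)·(-11/2)/[(3)·(-2)·(-5)] = 55/48
L_2(-3/2) = (5/2)·(-1/2)·(-11/2)/[(5)·(2)·(-3)] = -11/48
L_3(-3/2) = (5/2)·(-1/2)·(-5/2)/[(8)·(5)·(3)] = 5/192
Sum: (-199)·(11/192) + (-7)·(55/48) + 1·(-11/48) + 73·(5/192) = -71/4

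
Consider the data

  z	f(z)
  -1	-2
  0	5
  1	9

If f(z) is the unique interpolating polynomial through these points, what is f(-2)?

-12

L_0(-2) = (-2)·(-3)/[(-1)·(-2)] = 3
L_1(-2) = (-1)·(-3)/[(1)·(-1)] = -3
L_2(-2) = (-1)·(-2)/[(2)·(1)] = 1
Sum: (-2)·(3) + 5·(-3) + 9·(1) = -12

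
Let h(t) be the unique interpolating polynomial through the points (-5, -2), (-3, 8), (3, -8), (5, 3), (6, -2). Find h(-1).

-74/9

Using Newton's divided-difference form:
h[-5,-3] = (8 - (-2)) / (-3 - (-5)) = 5
h[-3,3] = (-8 - 8) / (3 - (-3)) = -8/3
h[3,5] = (3 - (-8)) / (5 - 3) = 11/2
h[5,6] = (-2 - 3) / (6 - 5) = -5
h[-5,-3,3] = (-8/3 - 5) / (3 - (-5)) = -23/24
h[-3,3,5] = (11/2 - (-8/3)) / (5 - (-3)) = 49/48
h[3,5,6] = (-5 - 11/2) / (6 - 3) = -7/2
h[-5,-3,3,5] = (49/48 - (-23/24)) / (5 - (-5)) = 19/96
h[-3,3,5,6] = (-7/2 - 49/48) / (6 - (-3)) = -217/432
h[-5,-3,3,5,6] = (-217/432 - 19/96) / (6 - (-5)) = -55/864
h(-1) = -2 + 5·(4) + (-23/24)·(4)·(2) + (19/96)·(4)·(2)·(-4) + (-55/864)·(4)·(2)·(-4)·(-6) = -74/9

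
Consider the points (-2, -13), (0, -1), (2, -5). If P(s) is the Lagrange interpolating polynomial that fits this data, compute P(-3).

L_0(-3) = (-3)·(-5)/[(-2)·(-4)] = 15/8
L_1(-3) = (-1)·(-5)/[(2)·(-2)] = -5/4
L_2(-3) = (-1)·(-3)/[(4)·(2)] = 3/8
Sum: (-13)·(15/8) + (-1)·(-5/4) + (-5)·(3/8) = -25

-25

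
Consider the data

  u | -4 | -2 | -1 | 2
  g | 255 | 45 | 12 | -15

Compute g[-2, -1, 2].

g[-2,-1] = (12 - 45) / (-1 - (-2)) = -33
g[-1,2] = (-15 - 12) / (2 - (-1)) = -9
g[-2,-1,2] = (-9 - (-33)) / (2 - (-2)) = 6

6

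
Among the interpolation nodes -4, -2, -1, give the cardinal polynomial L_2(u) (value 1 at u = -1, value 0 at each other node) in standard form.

L_2(u) = (u + 4)(u + 2) / [(3)·(1)]
       = (u^2 + 6u + 8) / (3)

L_2(u) = (1/3)u^2 + 2u + 8/3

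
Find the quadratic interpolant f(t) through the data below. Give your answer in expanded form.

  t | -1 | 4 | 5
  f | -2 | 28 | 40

Build the Lagrange basis polynomials:
L_0(t) = (t - 4)(t - 5) / [30] = (1/30)t^2 - (3/10)t + 2/3
L_1(t) = (t + 1)(t - 5) / [-5] = -(1/5)t^2 + (4/5)t + 1
L_2(t) = (t + 1)(t - 4) / [6] = (1/6)t^2 - (1/2)t - 2/3
f(t) = (-2)·L_0 + 28·L_1 + 40·L_2
  (-2)·L_0(t) = -(1/15)t^2 + (3/5)t - 4/3
  28·L_1(t) = -(28/5)t^2 + (112/5)t + 28
  40·L_2(t) = (20/3)t^2 - 20t - 80/3
Adding term by term: t^2 + 3t

f(t) = t^2 + 3t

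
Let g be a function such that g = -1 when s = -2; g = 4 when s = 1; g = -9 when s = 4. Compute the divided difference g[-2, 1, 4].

g[-2,1] = (4 - (-1)) / (1 - (-2)) = 5/3
g[1,4] = (-9 - 4) / (4 - 1) = -13/3
g[-2,1,4] = (-13/3 - 5/3) / (4 - (-2)) = -1

-1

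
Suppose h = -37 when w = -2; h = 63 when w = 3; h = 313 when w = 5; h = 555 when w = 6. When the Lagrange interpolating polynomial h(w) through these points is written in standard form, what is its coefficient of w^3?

Build the Lagrange basis polynomials:
L_0(w) = (w - 3)(w - 5)(w - 6) / [-280] = -(1/280)w^3 + (1/20)w^2 - (9/40)w + 9/28
L_1(w) = (w + 2)(w - 5)(w - 6) / [30] = (1/30)w^3 - (3/10)w^2 + (4/15)w + 2
L_2(w) = (w + 2)(w - 3)(w - 6) / [-14] = -(1/14)w^3 + (1/2)w^2 - 18/7
L_3(w) = (w + 2)(w - 3)(w - 5) / [24] = (1/24)w^3 - (1/4)w^2 - (1/24)w + 5/4
h(w) = (-37)·L_0 + 63·L_1 + 313·L_2 + 555·L_3
Only the coefficient of w^3 is needed; take it from each L_i and combine:
(-37)·(-1/280) + 63·(1/30) + 313·(-1/14) + 555·(1/24) = 3

3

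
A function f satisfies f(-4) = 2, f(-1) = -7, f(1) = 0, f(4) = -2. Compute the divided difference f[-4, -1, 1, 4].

-4/15

f[-4,-1] = (-7 - 2) / (-1 - (-4)) = -3
f[-1,1] = (0 - (-7)) / (1 - (-1)) = 7/2
f[1,4] = (-2 - 0) / (4 - 1) = -2/3
f[-4,-1,1] = (7/2 - (-3)) / (1 - (-4)) = 13/10
f[-1,1,4] = (-2/3 - 7/2) / (4 - (-1)) = -5/6
f[-4,-1,1,4] = (-5/6 - 13/10) / (4 - (-4)) = -4/15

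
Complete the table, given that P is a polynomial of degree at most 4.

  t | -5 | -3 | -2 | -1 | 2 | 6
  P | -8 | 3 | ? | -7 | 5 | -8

The 5 known values determine P uniquely (degree ≤ 4).
L_0(-2) = (1)·(-1)·(-4)·(-8)/[(-2)·(-4)·(-7)·(-11)] = -4/77
L_1(-2) = (3)·(-1)·(-4)·(-8)/[(2)·(-2)·(-5)·(-9)] = 8/15
L_2(-2) = (3)·(1)·(-4)·(-8)/[(4)·(2)·(-3)·(-7)] = 4/7
L_3(-2) = (3)·(1)·(-1)·(-8)/[(7)·(5)·(3)·(-4)] = -2/35
L_4(-2) = (3)·(1)·(-1)·(-4)/[(11)·(9)·(7)·(4)] = 1/231
Sum: (-8)·(-4/77) + 3·(8/15) + (-7)·(4/7) + 5·(-2/35) + (-8)·(1/231) = -242/105

-242/105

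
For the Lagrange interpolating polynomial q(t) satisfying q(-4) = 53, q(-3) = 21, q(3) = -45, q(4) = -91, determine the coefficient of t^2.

Build the Lagrange basis polynomials:
L_0(t) = (t + 3)(t - 3)(t - 4) / [-56] = -(1/56)t^3 + (1/14)t^2 + (9/56)t - 9/14
L_1(t) = (t + 4)(t - 3)(t - 4) / [42] = (1/42)t^3 - (1/14)t^2 - (8/21)t + 8/7
L_2(t) = (t + 4)(t + 3)(t - 4) / [-42] = -(1/42)t^3 - (1/14)t^2 + (8/21)t + 8/7
L_3(t) = (t + 4)(t + 3)(t - 3) / [56] = (1/56)t^3 + (1/14)t^2 - (9/56)t - 9/14
q(t) = 53·L_0 + 21·L_1 + (-45)·L_2 + (-91)·L_3
Only the coefficient of t^2 is needed; take it from each L_i and combine:
53·(1/14) + 21·(-1/14) + (-45)·(-1/14) + (-91)·(1/14) = -1

-1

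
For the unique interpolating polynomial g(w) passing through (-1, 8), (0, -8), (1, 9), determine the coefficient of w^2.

33/2

The leading coefficient equals the top divided difference g[-1,0,1].
g[-1,0] = (-8 - 8) / (0 - (-1)) = -16
g[0,1] = (9 - (-8)) / (1 - 0) = 17
g[-1,0,1] = (17 - (-16)) / (1 - (-1)) = 33/2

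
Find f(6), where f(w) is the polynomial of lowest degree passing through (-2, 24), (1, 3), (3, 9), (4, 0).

Using Newton's divided-difference form:
f[-2,1] = (3 - 24) / (1 - (-2)) = -7
f[1,3] = (9 - 3) / (3 - 1) = 3
f[3,4] = (0 - 9) / (4 - 3) = -9
f[-2,1,3] = (3 - (-7)) / (3 - (-2)) = 2
f[1,3,4] = (-9 - 3) / (4 - 1) = -4
f[-2,1,3,4] = (-4 - 2) / (4 - (-2)) = -1
f(6) = 24 + (-7)·(8) + 2·(8)·(5) + (-1)·(8)·(5)·(3) = -72

-72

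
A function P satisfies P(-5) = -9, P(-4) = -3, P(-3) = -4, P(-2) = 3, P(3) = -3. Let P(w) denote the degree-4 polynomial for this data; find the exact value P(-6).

Evaluate each Lagrange basis at w = -6:
L_0(-6) = (-2)·(-3)·(-4)·(-9)/[(-1)·(-2)·(-3)·(-8)] = 9/2
L_1(-6) = (-1)·(-3)·(-4)·(-9)/[(1)·(-1)·(-2)·(-7)] = -54/7
L_2(-6) = (-1)·(-2)·(-4)·(-9)/[(2)·(1)·(-1)·(-6)] = 6
L_3(-6) = (-1)·(-2)·(-3)·(-9)/[(3)·(2)·(1)·(-5)] = -9/5
L_4(-6) = (-1)·(-2)·(-3)·(-4)/[(8)·(7)·(6)·(5)] = 1/70
Sum: (-9)·(9/2) + (-3)·(-54/7) + (-4)·(6) + 3·(-9/5) + (-3)·(1/70) = -234/5

-234/5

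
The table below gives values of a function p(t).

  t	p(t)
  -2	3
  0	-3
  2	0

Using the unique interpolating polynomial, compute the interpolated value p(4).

12

L_0(4) = (4)·(2)/[(-2)·(-4)] = 1
L_1(4) = (6)·(2)/[(2)·(-2)] = -3
L_2(4) = (6)·(4)/[(4)·(2)] = 3
Sum: 3·(1) + (-3)·(-3) + 0 = 12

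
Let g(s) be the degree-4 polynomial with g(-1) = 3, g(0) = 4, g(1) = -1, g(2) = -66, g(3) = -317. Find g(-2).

-22

Evaluate each Lagrange basis at s = -2:
L_0(-2) = (-2)·(-3)·(-4)·(-5)/[(-1)·(-2)·(-3)·(-4)] = 5
L_1(-2) = (-1)·(-3)·(-4)·(-5)/[(1)·(-1)·(-2)·(-3)] = -10
L_2(-2) = (-1)·(-2)·(-4)·(-5)/[(2)·(1)·(-1)·(-2)] = 10
L_3(-2) = (-1)·(-2)·(-3)·(-5)/[(3)·(2)·(1)·(-1)] = -5
L_4(-2) = (-1)·(-2)·(-3)·(-4)/[(4)·(3)·(2)·(1)] = 1
Sum: 3·(5) + 4·(-10) + (-1)·(10) + (-66)·(-5) + (-317)·(1) = -22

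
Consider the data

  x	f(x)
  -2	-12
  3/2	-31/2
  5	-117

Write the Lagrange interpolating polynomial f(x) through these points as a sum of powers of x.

f(x) = -4x^2 - 3x - 2

Build the Lagrange basis polynomials:
L_0(x) = (x - 3/2)(x - 5) / [49/2] = (2/49)x^2 - (13/49)x + 15/49
L_1(x) = (x + 2)(x - 5) / [-49/4] = -(4/49)x^2 + (12/49)x + 40/49
L_2(x) = (x + 2)(x - 3/2) / [49/2] = (2/49)x^2 + (1/49)x - 6/49
f(x) = (-12)·L_0 + (-31/2)·L_1 + (-117)·L_2
  (-12)·L_0(x) = -(24/49)x^2 + (156/49)x - 180/49
  (-31/2)·L_1(x) = (62/49)x^2 - (186/49)x - 620/49
  (-117)·L_2(x) = -(234/49)x^2 - (117/49)x + 702/49
Adding term by term: -4x^2 - 3x - 2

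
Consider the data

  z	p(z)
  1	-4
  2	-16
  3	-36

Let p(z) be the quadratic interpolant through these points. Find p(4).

-64

Evaluate each Lagrange basis at z = 4:
L_0(4) = (2)·(1)/[(-1)·(-2)] = 1
L_1(4) = (3)·(1)/[(1)·(-1)] = -3
L_2(4) = (3)·(2)/[(2)·(1)] = 3
Sum: (-4)·(1) + (-16)·(-3) + (-36)·(3) = -64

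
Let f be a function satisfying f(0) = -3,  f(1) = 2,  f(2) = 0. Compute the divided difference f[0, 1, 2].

-7/2

f[0,1] = (2 - (-3)) / (1 - 0) = 5
f[1,2] = (0 - 2) / (2 - 1) = -2
f[0,1,2] = (-2 - 5) / (2 - 0) = -7/2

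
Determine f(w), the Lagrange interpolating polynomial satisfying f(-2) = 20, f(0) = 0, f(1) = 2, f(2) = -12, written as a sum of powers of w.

f(w) = -3w^3 + w^2 + 4w

Build the Lagrange basis polynomials:
L_0(w) = w(w - 1)(w - 2) / [-24] = -(1/24)w^3 + (1/8)w^2 - (1/12)w
L_1(w) = (w + 2)(w - 1)(w - 2) / [4] = (1/4)w^3 - (1/4)w^2 - w + 1
L_2(w) = (w + 2)w(w - 2) / [-3] = -(1/3)w^3 + (4/3)w
L_3(w) = (w + 2)w(w - 1) / [8] = (1/8)w^3 + (1/8)w^2 - (1/4)w
f(w) = 20·L_0 + 0·L_1 + 2·L_2 + (-12)·L_3
  20·L_0(w) = -(5/6)w^3 + (5/2)w^2 - (5/3)w
  0·L_1(w) = 0
  2·L_2(w) = -(2/3)w^3 + (8/3)w
  (-12)·L_3(w) = -(3/2)w^3 - (3/2)w^2 + 3w
Adding term by term: -3w^3 + w^2 + 4w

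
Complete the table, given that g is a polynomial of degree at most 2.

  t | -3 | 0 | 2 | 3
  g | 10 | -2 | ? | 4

The 3 known values determine g uniquely (degree ≤ 2).
L_0(2) = (2)·(-1)/[(-3)·(-6)] = -1/9
L_1(2) = (5)·(-1)/[(3)·(-3)] = 5/9
L_2(2) = (5)·(2)/[(6)·(3)] = 5/9
Sum: 10·(-1/9) + (-2)·(5/9) + 4·(5/9) = 0

0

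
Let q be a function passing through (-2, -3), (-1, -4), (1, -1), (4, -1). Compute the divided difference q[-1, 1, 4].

q[-1,1] = (-1 - (-4)) / (1 - (-1)) = 3/2
q[1,4] = (-1 - (-1)) / (4 - 1) = 0
q[-1,1,4] = (0 - 3/2) / (4 - (-1)) = -3/10

-3/10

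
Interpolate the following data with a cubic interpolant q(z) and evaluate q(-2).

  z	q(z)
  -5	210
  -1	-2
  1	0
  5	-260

L_0(-2) = (-1)·(-3)·(-7)/[(-4)·(-6)·(-10)] = 7/80
L_1(-2) = (3)·(-3)·(-7)/[(4)·(-2)·(-6)] = 21/16
L_2(-2) = (3)·(-1)·(-7)/[(6)·(2)·(-4)] = -7/16
L_3(-2) = (3)·(-1)·(-3)/[(10)·(6)·(4)] = 3/80
Sum: 210·(7/80) + (-2)·(21/16) + 0 + (-260)·(3/80) = 6

6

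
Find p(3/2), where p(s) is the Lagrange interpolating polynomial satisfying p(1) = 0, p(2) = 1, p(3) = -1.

7/8

L_0(3/2) = (-1/2)·(-3/2)/[(-1)·(-2)] = 3/8
L_1(3/2) = (1/2)·(-3/2)/[(1)·(-1)] = 3/4
L_2(3/2) = (1/2)·(-1/2)/[(2)·(1)] = -1/8
Sum: 0 + 1·(3/4) + (-1)·(-1/8) = 7/8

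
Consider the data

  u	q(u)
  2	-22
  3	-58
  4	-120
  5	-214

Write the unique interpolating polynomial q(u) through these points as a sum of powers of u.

q(u) = -u^3 - 4u^2 + 3u - 4

Newton's divided differences:
q[2,3] = (-58 - (-22)) / (3 - 2) = -36
q[3,4] = (-120 - (-58)) / (4 - 3) = -62
q[4,5] = (-214 - (-120)) / (5 - 4) = -94
q[2,3,4] = (-62 - (-36)) / (4 - 2) = -13
q[3,4,5] = (-94 - (-62)) / (5 - 3) = -16
q[2,3,4,5] = (-16 - (-13)) / (5 - 2) = -1
q(u) = -22 + (-36)·(u - 2) + (-13)·(u - 2)(u - 3) + (-1)·(u - 2)(u - 3)(u - 4)
Expanding: q(u) = -u^3 - 4u^2 + 3u - 4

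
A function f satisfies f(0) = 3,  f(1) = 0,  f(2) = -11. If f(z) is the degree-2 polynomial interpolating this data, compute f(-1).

-2

Evaluate each Lagrange basis at z = -1:
L_0(-1) = (-2)·(-3)/[(-1)·(-2)] = 3
L_1(-1) = (-1)·(-3)/[(1)·(-1)] = -3
L_2(-1) = (-1)·(-2)/[(2)·(1)] = 1
Sum: 3·(3) + 0 + (-11)·(1) = -2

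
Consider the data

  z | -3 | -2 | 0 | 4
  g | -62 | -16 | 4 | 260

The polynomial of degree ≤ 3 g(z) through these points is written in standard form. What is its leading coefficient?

Build the Lagrange basis polynomials:
L_0(z) = (z + 2)z(z - 4) / [-21] = -(1/21)z^3 + (2/21)z^2 + (8/21)z
L_1(z) = (z + 3)z(z - 4) / [12] = (1/12)z^3 - (1/12)z^2 - z
L_2(z) = (z + 3)(z + 2)(z - 4) / [-24] = -(1/24)z^3 - (1/24)z^2 + (7/12)z + 1
L_3(z) = (z + 3)(z + 2)z / [168] = (1/168)z^3 + (5/168)z^2 + (1/28)z
g(z) = (-62)·L_0 + (-16)·L_1 + 4·L_2 + 260·L_3
Only the coefficient of z^3 is needed; take it from each L_i and combine:
(-62)·(-1/21) + (-16)·(1/12) + 4·(-1/24) + 260·(1/168) = 3

3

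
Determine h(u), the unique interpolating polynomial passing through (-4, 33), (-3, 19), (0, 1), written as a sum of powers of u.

Newton's divided differences:
h[-4,-3] = (19 - 33) / (-3 - (-4)) = -14
h[-3,0] = (1 - 19) / (0 - (-3)) = -6
h[-4,-3,0] = (-6 - (-14)) / (0 - (-4)) = 2
h(u) = 33 + (-14)·(u + 4) + 2·(u + 4)(u + 3)
Expanding: h(u) = 2u^2 + 1

h(u) = 2u^2 + 1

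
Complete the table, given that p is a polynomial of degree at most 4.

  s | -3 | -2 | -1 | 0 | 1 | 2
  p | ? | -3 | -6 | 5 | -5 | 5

125

The 5 known values determine p uniquely (degree ≤ 4).
Evaluate each Lagrange basis at s = -3:
L_0(-3) = (-2)·(-3)·(-4)·(-5)/[(-1)·(-2)·(-3)·(-4)] = 5
L_1(-3) = (-1)·(-3)·(-4)·(-5)/[(1)·(-1)·(-2)·(-3)] = -10
L_2(-3) = (-1)·(-2)·(-4)·(-5)/[(2)·(1)·(-1)·(-2)] = 10
L_3(-3) = (-1)·(-2)·(-3)·(-5)/[(3)·(2)·(1)·(-1)] = -5
L_4(-3) = (-1)·(-2)·(-3)·(-4)/[(4)·(3)·(2)·(1)] = 1
Sum: (-3)·(5) + (-6)·(-10) + 5·(10) + (-5)·(-5) + 5·(1) = 125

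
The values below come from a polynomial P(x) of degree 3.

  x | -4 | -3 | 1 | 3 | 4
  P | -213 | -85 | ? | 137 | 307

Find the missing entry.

The 4 known values determine P uniquely (degree ≤ 3).
Evaluate each Lagrange basis at x = 1:
L_0(1) = (4)·(-2)·(-3)/[(-1)·(-7)·(-8)] = -3/7
L_1(1) = (5)·(-2)·(-3)/[(1)·(-6)·(-7)] = 5/7
L_2(1) = (5)·(4)·(-3)/[(7)·(6)·(-1)] = 10/7
L_3(1) = (5)·(4)·(-2)/[(8)·(7)·(1)] = -5/7
Sum: (-213)·(-3/7) + (-85)·(5/7) + 137·(10/7) + 307·(-5/7) = 7

7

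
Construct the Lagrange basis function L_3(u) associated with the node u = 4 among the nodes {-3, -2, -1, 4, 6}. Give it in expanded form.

L_3(u) = -(1/420)u^4 + (5/84)u^2 + (1/7)u + 3/35

L_3(u) = (u + 3)(u + 2)(u + 1)(u - 6) / [(7)·(6)·(5)·(-2)]
       = (u^4 - 25u^2 - 60u - 36) / (-420)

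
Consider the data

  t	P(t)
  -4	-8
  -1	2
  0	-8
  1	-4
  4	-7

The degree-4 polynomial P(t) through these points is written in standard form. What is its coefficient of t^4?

-223/480

The leading coefficient equals the top divided difference P[-4,-1,0,1,4].
P[-4,-1] = (2 - (-8)) / (-1 - (-4)) = 10/3
P[-1,0] = (-8 - 2) / (0 - (-1)) = -10
P[0,1] = (-4 - (-8)) / (1 - 0) = 4
P[1,4] = (-7 - (-4)) / (4 - 1) = -1
P[-4,-1,0] = (-10 - 10/3) / (0 - (-4)) = -10/3
P[-1,0,1] = (4 - (-10)) / (1 - (-1)) = 7
P[0,1,4] = (-1 - 4) / (4 - 0) = -5/4
P[-4,-1,0,1] = (7 - (-10/3)) / (1 - (-4)) = 31/15
P[-1,0,1,4] = (-5/4 - 7) / (4 - (-1)) = -33/20
P[-4,-1,0,1,4] = (-33/20 - 31/15) / (4 - (-4)) = -223/480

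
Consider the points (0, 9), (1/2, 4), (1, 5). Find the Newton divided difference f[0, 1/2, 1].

12

f[0,1/2] = (4 - 9) / (1/2 - 0) = -10
f[1/2,1] = (5 - 4) / (1 - 1/2) = 2
f[0,1/2,1] = (2 - (-10)) / (1 - 0) = 12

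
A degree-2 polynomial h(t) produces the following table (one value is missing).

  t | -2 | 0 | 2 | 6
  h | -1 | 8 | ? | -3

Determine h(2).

32/3

The 3 known values determine h uniquely (degree ≤ 2).
Evaluate each Lagrange basis at t = 2:
L_0(2) = (2)·(-4)/[(-2)·(-8)] = -1/2
L_1(2) = (4)·(-4)/[(2)·(-6)] = 4/3
L_2(2) = (4)·(2)/[(8)·(6)] = 1/6
Sum: (-1)·(-1/2) + 8·(4/3) + (-3)·(1/6) = 32/3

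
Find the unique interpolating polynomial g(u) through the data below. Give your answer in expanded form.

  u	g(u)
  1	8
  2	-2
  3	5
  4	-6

Newton's divided differences:
g[1,2] = (-2 - 8) / (2 - 1) = -10
g[2,3] = (5 - (-2)) / (3 - 2) = 7
g[3,4] = (-6 - 5) / (4 - 3) = -11
g[1,2,3] = (7 - (-10)) / (3 - 1) = 17/2
g[2,3,4] = (-11 - 7) / (4 - 2) = -9
g[1,2,3,4] = (-9 - 17/2) / (4 - 1) = -35/6
g(u) = 8 + (-10)·(u - 1) + (17/2)·(u - 1)(u - 2) + (-35/6)·(u - 1)(u - 2)(u - 3)
Expanding: g(u) = -(35/6)u^3 + (87/2)u^2 - (299/3)u + 70

g(u) = -(35/6)u^3 + (87/2)u^2 - (299/3)u + 70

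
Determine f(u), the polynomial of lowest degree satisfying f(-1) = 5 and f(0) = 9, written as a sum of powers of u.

f(u) = 4u + 9

Build the Lagrange basis polynomials:
L_0(u) = u / [-1] = -u
L_1(u) = (u + 1) / [1] = u + 1
f(u) = 5·L_0 + 9·L_1
  5·L_0(u) = -5u
  9·L_1(u) = 9u + 9
Adding term by term: 4u + 9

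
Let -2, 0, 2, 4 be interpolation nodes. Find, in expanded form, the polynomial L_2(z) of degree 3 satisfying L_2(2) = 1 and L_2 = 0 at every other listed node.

L_2(z) = (z + 2)z(z - 4) / [(4)·(2)·(-2)]
       = (z^3 - 2z^2 - 8z) / (-16)

L_2(z) = -(1/16)z^3 + (1/8)z^2 + (1/2)z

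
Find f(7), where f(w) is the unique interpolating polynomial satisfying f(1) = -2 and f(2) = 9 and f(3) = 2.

Using Newton's divided-difference form:
f[1,2] = (9 - (-2)) / (2 - 1) = 11
f[2,3] = (2 - 9) / (3 - 2) = -7
f[1,2,3] = (-7 - 11) / (3 - 1) = -9
f(7) = -2 + 11·(6) + (-9)·(6)·(5) = -206

-206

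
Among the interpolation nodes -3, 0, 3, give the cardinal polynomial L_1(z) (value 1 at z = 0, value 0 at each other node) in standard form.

L_1(z) = (z + 3)(z - 3) / [(3)·(-3)]
       = (z^2 - 9) / (-9)

L_1(z) = -(1/9)z^2 + 1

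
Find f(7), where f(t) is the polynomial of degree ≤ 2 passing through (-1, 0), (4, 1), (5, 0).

Evaluate each Lagrange basis at t = 7:
L_0(7) = (3)·(2)/[(-5)·(-6)] = 1/5
L_1(7) = (8)·(2)/[(5)·(-1)] = -16/5
L_2(7) = (8)·(3)/[(6)·(1)] = 4
Sum: 0 + 1·(-16/5) + 0 = -16/5

-16/5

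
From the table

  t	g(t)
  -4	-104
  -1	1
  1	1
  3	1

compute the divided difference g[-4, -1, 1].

-7

g[-4,-1] = (1 - (-104)) / (-1 - (-4)) = 35
g[-1,1] = (1 - 1) / (1 - (-1)) = 0
g[-4,-1,1] = (0 - 35) / (1 - (-4)) = -7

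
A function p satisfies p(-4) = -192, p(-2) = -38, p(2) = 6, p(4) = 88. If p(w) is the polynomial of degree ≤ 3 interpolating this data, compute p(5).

186

Using Newton's divided-difference form:
p[-4,-2] = (-38 - (-192)) / (-2 - (-4)) = 77
p[-2,2] = (6 - (-38)) / (2 - (-2)) = 11
p[2,4] = (88 - 6) / (4 - 2) = 41
p[-4,-2,2] = (11 - 77) / (2 - (-4)) = -11
p[-2,2,4] = (41 - 11) / (4 - (-2)) = 5
p[-4,-2,2,4] = (5 - (-11)) / (4 - (-4)) = 2
p(5) = -192 + 77·(9) + (-11)·(9)·(7) + 2·(9)·(7)·(3) = 186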